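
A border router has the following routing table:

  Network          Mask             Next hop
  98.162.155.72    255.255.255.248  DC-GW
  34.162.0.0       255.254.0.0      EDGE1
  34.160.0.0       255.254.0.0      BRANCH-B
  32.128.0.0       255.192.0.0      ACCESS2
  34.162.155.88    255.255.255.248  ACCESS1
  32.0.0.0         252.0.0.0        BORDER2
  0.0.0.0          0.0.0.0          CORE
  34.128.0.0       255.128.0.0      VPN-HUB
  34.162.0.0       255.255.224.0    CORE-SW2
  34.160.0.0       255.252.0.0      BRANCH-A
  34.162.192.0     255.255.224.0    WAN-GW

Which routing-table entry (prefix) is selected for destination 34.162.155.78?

Entries matching 34.162.155.78:
  0.0.0.0/0 (default, matches everything)
  32.0.0.0/6 (32.0.0.0 - 35.255.255.255)
  34.128.0.0/9 (34.128.0.0 - 34.255.255.255)
  34.160.0.0/14 (34.160.0.0 - 34.163.255.255)
  34.162.0.0/15 (34.162.0.0 - 34.163.255.255)
Most specific is 34.162.0.0/15.

34.162.0.0/15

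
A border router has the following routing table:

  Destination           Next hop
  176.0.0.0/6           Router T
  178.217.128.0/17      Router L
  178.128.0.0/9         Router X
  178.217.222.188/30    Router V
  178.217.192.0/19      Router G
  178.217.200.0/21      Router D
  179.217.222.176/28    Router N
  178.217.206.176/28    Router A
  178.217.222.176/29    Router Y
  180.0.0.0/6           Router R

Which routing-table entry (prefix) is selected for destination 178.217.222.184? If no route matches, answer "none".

Entries matching 178.217.222.184:
  176.0.0.0/6 (176.0.0.0 - 179.255.255.255)
  178.128.0.0/9 (178.128.0.0 - 178.255.255.255)
  178.217.128.0/17 (178.217.128.0 - 178.217.255.255)
  178.217.192.0/19 (178.217.192.0 - 178.217.223.255)
Most specific is 178.217.192.0/19.

178.217.192.0/19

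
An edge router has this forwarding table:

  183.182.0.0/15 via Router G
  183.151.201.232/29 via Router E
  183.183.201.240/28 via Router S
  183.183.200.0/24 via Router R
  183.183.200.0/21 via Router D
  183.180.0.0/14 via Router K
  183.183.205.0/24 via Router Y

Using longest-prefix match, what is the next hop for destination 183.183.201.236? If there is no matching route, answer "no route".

Router D

Routes whose prefix contains 183.183.201.236:
  183.180.0.0/14 (183.180.0.0 - 183.183.255.255) -> Router K
  183.182.0.0/15 (183.182.0.0 - 183.183.255.255) -> Router G
  183.183.200.0/21 (183.183.200.0 - 183.183.207.255) -> Router D
More-specific entries that do NOT match:
  183.151.201.232/29 (183.151.201.232 - 183.151.201.239) does not contain 183.183.201.236
  183.183.201.240/28 (183.183.201.240 - 183.183.201.255) does not contain 183.183.201.236
  183.183.200.0/24 (183.183.200.0 - 183.183.200.255) does not contain 183.183.201.236
  183.183.205.0/24 (183.183.205.0 - 183.183.205.255) does not contain 183.183.201.236
Longest matching prefix is /21 -> next hop Router D.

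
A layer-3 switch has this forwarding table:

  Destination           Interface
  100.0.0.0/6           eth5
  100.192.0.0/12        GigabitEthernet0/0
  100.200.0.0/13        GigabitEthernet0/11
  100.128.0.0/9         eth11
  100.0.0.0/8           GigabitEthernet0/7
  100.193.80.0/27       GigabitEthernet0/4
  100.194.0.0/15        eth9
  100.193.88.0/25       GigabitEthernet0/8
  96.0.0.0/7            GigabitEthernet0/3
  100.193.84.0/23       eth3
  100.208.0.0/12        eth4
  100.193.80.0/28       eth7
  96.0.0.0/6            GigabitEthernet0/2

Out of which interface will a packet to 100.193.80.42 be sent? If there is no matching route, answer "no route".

Routes whose prefix contains 100.193.80.42:
  100.0.0.0/6 (100.0.0.0 - 103.255.255.255) -> eth5
  100.0.0.0/8 (100.0.0.0 - 100.255.255.255) -> GigabitEthernet0/7
  100.128.0.0/9 (100.128.0.0 - 100.255.255.255) -> eth11
  100.192.0.0/12 (100.192.0.0 - 100.207.255.255) -> GigabitEthernet0/0
More-specific entries that do NOT match:
  100.193.80.0/28 (100.193.80.0 - 100.193.80.15) does not contain 100.193.80.42
  100.193.80.0/27 (100.193.80.0 - 100.193.80.31) does not contain 100.193.80.42
  100.193.88.0/25 (100.193.88.0 - 100.193.88.127) does not contain 100.193.80.42
  100.193.84.0/23 (100.193.84.0 - 100.193.85.255) does not contain 100.193.80.42
  100.194.0.0/15 (100.194.0.0 - 100.195.255.255) does not contain 100.193.80.42
  100.200.0.0/13 (100.200.0.0 - 100.207.255.255) does not contain 100.193.80.42
Longest matching prefix is /12 -> interface GigabitEthernet0/0.

GigabitEthernet0/0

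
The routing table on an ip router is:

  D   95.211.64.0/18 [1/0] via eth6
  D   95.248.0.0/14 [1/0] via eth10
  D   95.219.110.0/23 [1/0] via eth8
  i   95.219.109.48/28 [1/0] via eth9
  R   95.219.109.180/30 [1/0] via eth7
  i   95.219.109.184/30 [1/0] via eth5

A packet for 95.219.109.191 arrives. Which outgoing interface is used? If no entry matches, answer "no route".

No entry's prefix contains 95.219.109.191; there is no default route.

no route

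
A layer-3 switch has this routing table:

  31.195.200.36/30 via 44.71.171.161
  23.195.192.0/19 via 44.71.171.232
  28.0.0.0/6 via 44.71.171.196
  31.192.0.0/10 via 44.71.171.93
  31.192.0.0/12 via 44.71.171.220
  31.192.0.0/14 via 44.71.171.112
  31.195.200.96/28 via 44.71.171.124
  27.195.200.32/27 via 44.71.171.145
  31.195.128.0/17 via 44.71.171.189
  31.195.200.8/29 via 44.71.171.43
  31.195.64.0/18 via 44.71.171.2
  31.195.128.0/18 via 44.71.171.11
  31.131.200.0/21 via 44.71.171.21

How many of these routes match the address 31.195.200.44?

5

Prefixes containing 31.195.200.44:
  28.0.0.0/6 (28.0.0.0 - 31.255.255.255)
  31.192.0.0/10 (31.192.0.0 - 31.255.255.255)
  31.192.0.0/12 (31.192.0.0 - 31.207.255.255)
  31.192.0.0/14 (31.192.0.0 - 31.195.255.255)
  31.195.128.0/17 (31.195.128.0 - 31.195.255.255)
Total matching entries: 5.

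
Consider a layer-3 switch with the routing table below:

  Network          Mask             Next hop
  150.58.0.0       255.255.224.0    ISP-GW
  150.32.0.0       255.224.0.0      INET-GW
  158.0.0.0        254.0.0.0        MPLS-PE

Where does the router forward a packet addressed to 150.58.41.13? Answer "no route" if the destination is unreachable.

Routes whose prefix contains 150.58.41.13:
  150.32.0.0/11 (150.32.0.0 - 150.63.255.255) -> INET-GW
More-specific entries that do NOT match:
  150.58.0.0/19 (150.58.0.0 - 150.58.31.255) does not contain 150.58.41.13
Longest matching prefix is /11 -> next hop INET-GW.

INET-GW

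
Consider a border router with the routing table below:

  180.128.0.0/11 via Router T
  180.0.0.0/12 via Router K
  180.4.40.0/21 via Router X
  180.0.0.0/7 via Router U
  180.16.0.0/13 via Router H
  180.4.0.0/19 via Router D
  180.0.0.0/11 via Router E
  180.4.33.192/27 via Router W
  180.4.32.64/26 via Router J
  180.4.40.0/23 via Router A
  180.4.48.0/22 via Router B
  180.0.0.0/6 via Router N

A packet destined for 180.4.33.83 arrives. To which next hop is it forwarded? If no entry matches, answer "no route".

Router K

Routes whose prefix contains 180.4.33.83:
  180.0.0.0/6 (180.0.0.0 - 183.255.255.255) -> Router N
  180.0.0.0/7 (180.0.0.0 - 181.255.255.255) -> Router U
  180.0.0.0/11 (180.0.0.0 - 180.31.255.255) -> Router E
  180.0.0.0/12 (180.0.0.0 - 180.15.255.255) -> Router K
More-specific entries that do NOT match:
  180.4.33.192/27 (180.4.33.192 - 180.4.33.223) does not contain 180.4.33.83
  180.4.32.64/26 (180.4.32.64 - 180.4.32.127) does not contain 180.4.33.83
  180.4.40.0/23 (180.4.40.0 - 180.4.41.255) does not contain 180.4.33.83
  180.4.48.0/22 (180.4.48.0 - 180.4.51.255) does not contain 180.4.33.83
  180.4.40.0/21 (180.4.40.0 - 180.4.47.255) does not contain 180.4.33.83
  180.4.0.0/19 (180.4.0.0 - 180.4.31.255) does not contain 180.4.33.83
  180.16.0.0/13 (180.16.0.0 - 180.23.255.255) does not contain 180.4.33.83
Longest matching prefix is /12 -> next hop Router K.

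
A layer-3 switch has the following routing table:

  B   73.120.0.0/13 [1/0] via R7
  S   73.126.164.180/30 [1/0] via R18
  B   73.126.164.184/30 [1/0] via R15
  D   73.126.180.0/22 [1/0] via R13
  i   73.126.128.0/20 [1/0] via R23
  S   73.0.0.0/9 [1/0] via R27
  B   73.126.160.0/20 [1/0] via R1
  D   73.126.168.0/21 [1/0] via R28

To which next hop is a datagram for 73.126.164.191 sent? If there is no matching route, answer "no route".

Routes whose prefix contains 73.126.164.191:
  73.0.0.0/9 (73.0.0.0 - 73.127.255.255) -> R27
  73.120.0.0/13 (73.120.0.0 - 73.127.255.255) -> R7
  73.126.160.0/20 (73.126.160.0 - 73.126.175.255) -> R1
More-specific entries that do NOT match:
  73.126.164.180/30 (73.126.164.180 - 73.126.164.183) does not contain 73.126.164.191
  73.126.164.184/30 (73.126.164.184 - 73.126.164.187) does not contain 73.126.164.191
  73.126.180.0/22 (73.126.180.0 - 73.126.183.255) does not contain 73.126.164.191
  73.126.168.0/21 (73.126.168.0 - 73.126.175.255) does not contain 73.126.164.191
Longest matching prefix is /20 -> next hop R1.

R1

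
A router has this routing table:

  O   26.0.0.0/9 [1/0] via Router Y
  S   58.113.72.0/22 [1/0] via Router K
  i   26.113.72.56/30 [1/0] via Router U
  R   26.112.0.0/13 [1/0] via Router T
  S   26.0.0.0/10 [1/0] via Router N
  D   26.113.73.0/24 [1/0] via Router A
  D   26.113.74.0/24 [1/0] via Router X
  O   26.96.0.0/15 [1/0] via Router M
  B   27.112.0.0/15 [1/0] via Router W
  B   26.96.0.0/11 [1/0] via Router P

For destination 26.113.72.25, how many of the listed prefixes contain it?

Prefixes containing 26.113.72.25:
  26.0.0.0/9 (26.0.0.0 - 26.127.255.255)
  26.96.0.0/11 (26.96.0.0 - 26.127.255.255)
  26.112.0.0/13 (26.112.0.0 - 26.119.255.255)
Total matching entries: 3.

3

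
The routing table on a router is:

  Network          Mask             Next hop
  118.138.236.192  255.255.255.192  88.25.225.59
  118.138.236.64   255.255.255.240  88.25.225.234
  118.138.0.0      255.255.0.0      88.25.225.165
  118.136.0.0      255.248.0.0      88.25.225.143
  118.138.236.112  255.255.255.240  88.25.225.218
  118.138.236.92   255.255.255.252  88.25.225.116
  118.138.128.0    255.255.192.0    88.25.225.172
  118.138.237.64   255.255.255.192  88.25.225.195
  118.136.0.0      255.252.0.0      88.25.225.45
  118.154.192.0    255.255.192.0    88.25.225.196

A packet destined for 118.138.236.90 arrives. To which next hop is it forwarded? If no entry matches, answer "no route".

Routes whose prefix contains 118.138.236.90:
  118.136.0.0/13 (118.136.0.0 - 118.143.255.255) -> 88.25.225.143
  118.136.0.0/14 (118.136.0.0 - 118.139.255.255) -> 88.25.225.45
  118.138.0.0/16 (118.138.0.0 - 118.138.255.255) -> 88.25.225.165
More-specific entries that do NOT match:
  118.138.236.92/30 (118.138.236.92 - 118.138.236.95) does not contain 118.138.236.90
  118.138.236.64/28 (118.138.236.64 - 118.138.236.79) does not contain 118.138.236.90
  118.138.236.112/28 (118.138.236.112 - 118.138.236.127) does not contain 118.138.236.90
  118.138.236.192/26 (118.138.236.192 - 118.138.236.255) does not contain 118.138.236.90
  118.138.237.64/26 (118.138.237.64 - 118.138.237.127) does not contain 118.138.236.90
  118.138.128.0/18 (118.138.128.0 - 118.138.191.255) does not contain 118.138.236.90
  118.154.192.0/18 (118.154.192.0 - 118.154.255.255) does not contain 118.138.236.90
Longest matching prefix is /16 -> next hop 88.25.225.165.

88.25.225.165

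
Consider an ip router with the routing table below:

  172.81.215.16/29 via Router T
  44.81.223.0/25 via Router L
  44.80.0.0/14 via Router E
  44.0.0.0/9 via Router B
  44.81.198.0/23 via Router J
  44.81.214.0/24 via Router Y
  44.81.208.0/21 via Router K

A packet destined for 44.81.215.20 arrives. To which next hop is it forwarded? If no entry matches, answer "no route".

Router K

Routes whose prefix contains 44.81.215.20:
  44.0.0.0/9 (44.0.0.0 - 44.127.255.255) -> Router B
  44.80.0.0/14 (44.80.0.0 - 44.83.255.255) -> Router E
  44.81.208.0/21 (44.81.208.0 - 44.81.215.255) -> Router K
More-specific entries that do NOT match:
  172.81.215.16/29 (172.81.215.16 - 172.81.215.23) does not contain 44.81.215.20
  44.81.223.0/25 (44.81.223.0 - 44.81.223.127) does not contain 44.81.215.20
  44.81.214.0/24 (44.81.214.0 - 44.81.214.255) does not contain 44.81.215.20
  44.81.198.0/23 (44.81.198.0 - 44.81.199.255) does not contain 44.81.215.20
Longest matching prefix is /21 -> next hop Router K.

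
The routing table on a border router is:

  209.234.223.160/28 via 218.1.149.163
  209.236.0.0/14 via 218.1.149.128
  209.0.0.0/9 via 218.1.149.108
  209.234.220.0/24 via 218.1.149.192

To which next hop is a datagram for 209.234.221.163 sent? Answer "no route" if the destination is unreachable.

no route

No entry's prefix contains 209.234.221.163; there is no default route.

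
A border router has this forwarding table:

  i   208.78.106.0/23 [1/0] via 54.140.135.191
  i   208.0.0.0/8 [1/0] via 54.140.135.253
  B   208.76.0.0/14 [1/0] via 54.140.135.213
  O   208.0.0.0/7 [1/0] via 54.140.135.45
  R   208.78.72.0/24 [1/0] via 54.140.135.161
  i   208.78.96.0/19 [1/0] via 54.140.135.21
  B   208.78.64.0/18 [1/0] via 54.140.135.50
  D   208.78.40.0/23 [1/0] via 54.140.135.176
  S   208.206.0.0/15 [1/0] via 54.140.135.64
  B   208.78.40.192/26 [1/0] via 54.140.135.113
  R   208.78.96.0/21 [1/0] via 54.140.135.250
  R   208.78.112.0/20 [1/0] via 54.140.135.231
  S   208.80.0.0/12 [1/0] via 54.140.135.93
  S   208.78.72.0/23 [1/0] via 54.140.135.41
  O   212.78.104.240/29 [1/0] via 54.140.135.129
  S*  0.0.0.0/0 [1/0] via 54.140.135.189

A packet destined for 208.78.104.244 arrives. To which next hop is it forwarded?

54.140.135.21

Routes whose prefix contains 208.78.104.244:
  0.0.0.0/0 (default, matches everything) -> 54.140.135.189
  208.0.0.0/7 (208.0.0.0 - 209.255.255.255) -> 54.140.135.45
  208.0.0.0/8 (208.0.0.0 - 208.255.255.255) -> 54.140.135.253
  208.76.0.0/14 (208.76.0.0 - 208.79.255.255) -> 54.140.135.213
  208.78.64.0/18 (208.78.64.0 - 208.78.127.255) -> 54.140.135.50
  208.78.96.0/19 (208.78.96.0 - 208.78.127.255) -> 54.140.135.21
More-specific entries that do NOT match:
  212.78.104.240/29 (212.78.104.240 - 212.78.104.247) does not contain 208.78.104.244
  208.78.40.192/26 (208.78.40.192 - 208.78.40.255) does not contain 208.78.104.244
  208.78.72.0/24 (208.78.72.0 - 208.78.72.255) does not contain 208.78.104.244
  208.78.106.0/23 (208.78.106.0 - 208.78.107.255) does not contain 208.78.104.244
  208.78.40.0/23 (208.78.40.0 - 208.78.41.255) does not contain 208.78.104.244
  208.78.72.0/23 (208.78.72.0 - 208.78.73.255) does not contain 208.78.104.244
  208.78.96.0/21 (208.78.96.0 - 208.78.103.255) does not contain 208.78.104.244
  208.78.112.0/20 (208.78.112.0 - 208.78.127.255) does not contain 208.78.104.244
Longest matching prefix is /19 -> next hop 54.140.135.21.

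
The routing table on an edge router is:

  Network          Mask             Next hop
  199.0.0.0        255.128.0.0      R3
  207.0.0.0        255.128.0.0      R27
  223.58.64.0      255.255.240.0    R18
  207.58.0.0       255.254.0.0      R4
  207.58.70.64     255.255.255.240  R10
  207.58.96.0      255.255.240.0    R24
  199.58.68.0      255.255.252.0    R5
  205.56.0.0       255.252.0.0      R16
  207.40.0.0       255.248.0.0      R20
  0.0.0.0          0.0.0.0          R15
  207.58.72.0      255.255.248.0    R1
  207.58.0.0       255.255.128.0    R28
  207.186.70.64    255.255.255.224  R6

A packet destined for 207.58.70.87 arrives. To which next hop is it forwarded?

R28

Routes whose prefix contains 207.58.70.87:
  0.0.0.0/0 (default, matches everything) -> R15
  207.0.0.0/9 (207.0.0.0 - 207.127.255.255) -> R27
  207.58.0.0/15 (207.58.0.0 - 207.59.255.255) -> R4
  207.58.0.0/17 (207.58.0.0 - 207.58.127.255) -> R28
More-specific entries that do NOT match:
  207.58.70.64/28 (207.58.70.64 - 207.58.70.79) does not contain 207.58.70.87
  207.186.70.64/27 (207.186.70.64 - 207.186.70.95) does not contain 207.58.70.87
  199.58.68.0/22 (199.58.68.0 - 199.58.71.255) does not contain 207.58.70.87
  207.58.72.0/21 (207.58.72.0 - 207.58.79.255) does not contain 207.58.70.87
  223.58.64.0/20 (223.58.64.0 - 223.58.79.255) does not contain 207.58.70.87
  207.58.96.0/20 (207.58.96.0 - 207.58.111.255) does not contain 207.58.70.87
Longest matching prefix is /17 -> next hop R28.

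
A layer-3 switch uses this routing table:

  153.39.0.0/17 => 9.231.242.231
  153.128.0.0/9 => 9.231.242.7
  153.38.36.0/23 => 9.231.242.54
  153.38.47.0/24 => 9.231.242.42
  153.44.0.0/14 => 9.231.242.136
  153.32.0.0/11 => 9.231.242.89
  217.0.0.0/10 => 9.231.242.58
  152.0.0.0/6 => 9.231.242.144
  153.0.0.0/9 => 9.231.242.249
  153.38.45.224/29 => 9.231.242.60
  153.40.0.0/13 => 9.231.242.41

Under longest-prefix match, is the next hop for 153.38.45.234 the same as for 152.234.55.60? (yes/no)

no

153.38.45.234: longest match 153.32.0.0/11 -> 9.231.242.89
152.234.55.60: longest match 152.0.0.0/6 -> 9.231.242.144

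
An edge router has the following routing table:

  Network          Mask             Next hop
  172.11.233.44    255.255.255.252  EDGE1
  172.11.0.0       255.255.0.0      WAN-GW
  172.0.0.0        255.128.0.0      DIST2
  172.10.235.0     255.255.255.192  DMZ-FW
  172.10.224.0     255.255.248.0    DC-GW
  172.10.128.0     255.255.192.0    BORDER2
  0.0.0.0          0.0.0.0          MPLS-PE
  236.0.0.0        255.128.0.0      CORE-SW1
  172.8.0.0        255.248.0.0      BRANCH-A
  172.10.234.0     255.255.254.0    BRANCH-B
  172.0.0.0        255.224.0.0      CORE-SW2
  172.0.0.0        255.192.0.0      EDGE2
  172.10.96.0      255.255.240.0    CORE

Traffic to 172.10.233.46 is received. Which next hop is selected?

BRANCH-A

Routes whose prefix contains 172.10.233.46:
  0.0.0.0/0 (default, matches everything) -> MPLS-PE
  172.0.0.0/9 (172.0.0.0 - 172.127.255.255) -> DIST2
  172.0.0.0/10 (172.0.0.0 - 172.63.255.255) -> EDGE2
  172.0.0.0/11 (172.0.0.0 - 172.31.255.255) -> CORE-SW2
  172.8.0.0/13 (172.8.0.0 - 172.15.255.255) -> BRANCH-A
More-specific entries that do NOT match:
  172.11.233.44/30 (172.11.233.44 - 172.11.233.47) does not contain 172.10.233.46
  172.10.235.0/26 (172.10.235.0 - 172.10.235.63) does not contain 172.10.233.46
  172.10.234.0/23 (172.10.234.0 - 172.10.235.255) does not contain 172.10.233.46
  172.10.224.0/21 (172.10.224.0 - 172.10.231.255) does not contain 172.10.233.46
  172.10.96.0/20 (172.10.96.0 - 172.10.111.255) does not contain 172.10.233.46
  172.10.128.0/18 (172.10.128.0 - 172.10.191.255) does not contain 172.10.233.46
  172.11.0.0/16 (172.11.0.0 - 172.11.255.255) does not contain 172.10.233.46
Longest matching prefix is /13 -> next hop BRANCH-A.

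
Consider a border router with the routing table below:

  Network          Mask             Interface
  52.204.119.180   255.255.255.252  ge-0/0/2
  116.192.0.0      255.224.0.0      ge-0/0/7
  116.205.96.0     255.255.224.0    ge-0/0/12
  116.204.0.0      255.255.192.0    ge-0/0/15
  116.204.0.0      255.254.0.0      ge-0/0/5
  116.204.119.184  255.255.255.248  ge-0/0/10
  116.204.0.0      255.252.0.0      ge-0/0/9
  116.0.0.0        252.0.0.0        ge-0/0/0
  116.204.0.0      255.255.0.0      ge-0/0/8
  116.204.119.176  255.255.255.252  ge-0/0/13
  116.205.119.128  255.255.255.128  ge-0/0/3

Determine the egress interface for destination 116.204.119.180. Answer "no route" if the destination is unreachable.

Routes whose prefix contains 116.204.119.180:
  116.0.0.0/6 (116.0.0.0 - 119.255.255.255) -> ge-0/0/0
  116.192.0.0/11 (116.192.0.0 - 116.223.255.255) -> ge-0/0/7
  116.204.0.0/14 (116.204.0.0 - 116.207.255.255) -> ge-0/0/9
  116.204.0.0/15 (116.204.0.0 - 116.205.255.255) -> ge-0/0/5
  116.204.0.0/16 (116.204.0.0 - 116.204.255.255) -> ge-0/0/8
More-specific entries that do NOT match:
  52.204.119.180/30 (52.204.119.180 - 52.204.119.183) does not contain 116.204.119.180
  116.204.119.176/30 (116.204.119.176 - 116.204.119.179) does not contain 116.204.119.180
  116.204.119.184/29 (116.204.119.184 - 116.204.119.191) does not contain 116.204.119.180
  116.205.119.128/25 (116.205.119.128 - 116.205.119.255) does not contain 116.204.119.180
  116.205.96.0/19 (116.205.96.0 - 116.205.127.255) does not contain 116.204.119.180
  116.204.0.0/18 (116.204.0.0 - 116.204.63.255) does not contain 116.204.119.180
Longest matching prefix is /16 -> interface ge-0/0/8.

ge-0/0/8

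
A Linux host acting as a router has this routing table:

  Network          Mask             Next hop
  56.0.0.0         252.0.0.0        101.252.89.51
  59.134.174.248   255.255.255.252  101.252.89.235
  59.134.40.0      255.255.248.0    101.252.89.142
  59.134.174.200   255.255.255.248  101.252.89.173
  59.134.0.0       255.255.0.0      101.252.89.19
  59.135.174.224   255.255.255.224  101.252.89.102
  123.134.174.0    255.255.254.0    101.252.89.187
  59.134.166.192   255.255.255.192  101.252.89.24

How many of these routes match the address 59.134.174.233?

2

Prefixes containing 59.134.174.233:
  56.0.0.0/6 (56.0.0.0 - 59.255.255.255)
  59.134.0.0/16 (59.134.0.0 - 59.134.255.255)
Total matching entries: 2.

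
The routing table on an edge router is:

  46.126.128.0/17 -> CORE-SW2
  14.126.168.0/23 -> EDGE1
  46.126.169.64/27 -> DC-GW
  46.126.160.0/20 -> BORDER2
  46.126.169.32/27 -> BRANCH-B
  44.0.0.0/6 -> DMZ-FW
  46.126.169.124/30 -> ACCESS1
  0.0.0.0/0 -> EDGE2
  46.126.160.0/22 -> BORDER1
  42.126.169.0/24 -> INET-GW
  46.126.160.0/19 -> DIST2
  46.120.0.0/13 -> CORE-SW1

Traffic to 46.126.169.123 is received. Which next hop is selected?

BORDER2

Routes whose prefix contains 46.126.169.123:
  0.0.0.0/0 (default, matches everything) -> EDGE2
  44.0.0.0/6 (44.0.0.0 - 47.255.255.255) -> DMZ-FW
  46.120.0.0/13 (46.120.0.0 - 46.127.255.255) -> CORE-SW1
  46.126.128.0/17 (46.126.128.0 - 46.126.255.255) -> CORE-SW2
  46.126.160.0/19 (46.126.160.0 - 46.126.191.255) -> DIST2
  46.126.160.0/20 (46.126.160.0 - 46.126.175.255) -> BORDER2
More-specific entries that do NOT match:
  46.126.169.124/30 (46.126.169.124 - 46.126.169.127) does not contain 46.126.169.123
  46.126.169.64/27 (46.126.169.64 - 46.126.169.95) does not contain 46.126.169.123
  46.126.169.32/27 (46.126.169.32 - 46.126.169.63) does not contain 46.126.169.123
  42.126.169.0/24 (42.126.169.0 - 42.126.169.255) does not contain 46.126.169.123
  14.126.168.0/23 (14.126.168.0 - 14.126.169.255) does not contain 46.126.169.123
  46.126.160.0/22 (46.126.160.0 - 46.126.163.255) does not contain 46.126.169.123
Longest matching prefix is /20 -> next hop BORDER2.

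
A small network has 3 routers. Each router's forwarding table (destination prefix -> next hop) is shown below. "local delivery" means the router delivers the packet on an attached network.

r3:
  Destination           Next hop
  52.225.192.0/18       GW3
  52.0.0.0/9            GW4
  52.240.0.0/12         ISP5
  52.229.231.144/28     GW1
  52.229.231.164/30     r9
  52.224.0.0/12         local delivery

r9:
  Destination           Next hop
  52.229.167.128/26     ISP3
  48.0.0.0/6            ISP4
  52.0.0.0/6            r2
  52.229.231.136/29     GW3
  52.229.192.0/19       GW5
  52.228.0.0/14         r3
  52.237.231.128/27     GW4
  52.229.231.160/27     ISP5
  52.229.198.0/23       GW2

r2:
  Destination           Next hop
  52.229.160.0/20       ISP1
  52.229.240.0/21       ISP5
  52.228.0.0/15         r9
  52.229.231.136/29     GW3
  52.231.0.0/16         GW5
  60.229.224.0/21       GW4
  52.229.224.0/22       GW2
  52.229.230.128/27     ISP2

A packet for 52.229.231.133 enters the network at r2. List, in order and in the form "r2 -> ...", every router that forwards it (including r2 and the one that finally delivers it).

r2 -> r9 -> r3

At r2: longest match for 52.229.231.133 is 52.228.0.0/15 -> r9
At r9: longest match for 52.229.231.133 is 52.228.0.0/14 -> r3
At r3: longest match for 52.229.231.133 is 52.224.0.0/12 -> local delivery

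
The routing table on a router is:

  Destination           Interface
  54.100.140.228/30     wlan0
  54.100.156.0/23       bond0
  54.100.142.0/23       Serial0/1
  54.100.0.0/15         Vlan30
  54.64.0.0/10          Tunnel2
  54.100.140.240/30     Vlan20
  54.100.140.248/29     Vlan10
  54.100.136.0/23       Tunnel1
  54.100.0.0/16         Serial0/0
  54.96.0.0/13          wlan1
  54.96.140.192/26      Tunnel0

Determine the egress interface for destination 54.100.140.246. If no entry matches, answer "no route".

Routes whose prefix contains 54.100.140.246:
  54.64.0.0/10 (54.64.0.0 - 54.127.255.255) -> Tunnel2
  54.96.0.0/13 (54.96.0.0 - 54.103.255.255) -> wlan1
  54.100.0.0/15 (54.100.0.0 - 54.101.255.255) -> Vlan30
  54.100.0.0/16 (54.100.0.0 - 54.100.255.255) -> Serial0/0
More-specific entries that do NOT match:
  54.100.140.228/30 (54.100.140.228 - 54.100.140.231) does not contain 54.100.140.246
  54.100.140.240/30 (54.100.140.240 - 54.100.140.243) does not contain 54.100.140.246
  54.100.140.248/29 (54.100.140.248 - 54.100.140.255) does not contain 54.100.140.246
  54.96.140.192/26 (54.96.140.192 - 54.96.140.255) does not contain 54.100.140.246
  54.100.156.0/23 (54.100.156.0 - 54.100.157.255) does not contain 54.100.140.246
  54.100.142.0/23 (54.100.142.0 - 54.100.143.255) does not contain 54.100.140.246
  54.100.136.0/23 (54.100.136.0 - 54.100.137.255) does not contain 54.100.140.246
Longest matching prefix is /16 -> interface Serial0/0.

Serial0/0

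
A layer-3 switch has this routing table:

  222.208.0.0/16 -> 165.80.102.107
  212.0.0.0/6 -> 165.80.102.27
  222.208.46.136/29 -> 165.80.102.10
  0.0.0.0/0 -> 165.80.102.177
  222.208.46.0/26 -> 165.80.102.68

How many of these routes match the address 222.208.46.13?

Prefixes containing 222.208.46.13:
  0.0.0.0/0 (default, matches everything)
  222.208.0.0/16 (222.208.0.0 - 222.208.255.255)
  222.208.46.0/26 (222.208.46.0 - 222.208.46.63)
Total matching entries: 3.

3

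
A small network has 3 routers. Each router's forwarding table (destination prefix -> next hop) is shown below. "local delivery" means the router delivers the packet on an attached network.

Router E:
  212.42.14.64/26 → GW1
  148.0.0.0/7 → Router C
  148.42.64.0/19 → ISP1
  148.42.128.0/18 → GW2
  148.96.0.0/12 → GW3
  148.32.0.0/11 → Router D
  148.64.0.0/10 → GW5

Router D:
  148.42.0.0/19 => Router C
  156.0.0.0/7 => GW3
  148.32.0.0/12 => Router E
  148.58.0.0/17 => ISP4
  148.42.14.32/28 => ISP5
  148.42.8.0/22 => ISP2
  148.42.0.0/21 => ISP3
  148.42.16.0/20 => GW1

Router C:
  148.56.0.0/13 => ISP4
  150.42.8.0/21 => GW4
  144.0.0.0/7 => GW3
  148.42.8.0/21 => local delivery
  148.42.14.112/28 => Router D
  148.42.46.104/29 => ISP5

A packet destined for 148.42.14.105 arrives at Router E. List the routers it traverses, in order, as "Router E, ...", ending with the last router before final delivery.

At Router E: longest match for 148.42.14.105 is 148.32.0.0/11 -> Router D
At Router D: longest match for 148.42.14.105 is 148.42.0.0/19 -> Router C
At Router C: longest match for 148.42.14.105 is 148.42.8.0/21 -> local delivery

Router E, Router D, Router C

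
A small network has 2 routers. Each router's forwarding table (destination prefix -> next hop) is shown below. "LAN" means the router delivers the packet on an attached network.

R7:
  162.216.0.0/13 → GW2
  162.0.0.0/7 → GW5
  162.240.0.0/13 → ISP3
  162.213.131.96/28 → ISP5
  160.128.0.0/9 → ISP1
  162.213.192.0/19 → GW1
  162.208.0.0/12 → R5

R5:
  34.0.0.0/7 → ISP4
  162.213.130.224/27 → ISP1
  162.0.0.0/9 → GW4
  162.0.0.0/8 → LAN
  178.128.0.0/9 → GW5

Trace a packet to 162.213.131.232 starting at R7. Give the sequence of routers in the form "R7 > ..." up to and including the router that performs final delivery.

R7 > R5

At R7: longest match for 162.213.131.232 is 162.208.0.0/12 -> R5
At R5: longest match for 162.213.131.232 is 162.0.0.0/8 -> LAN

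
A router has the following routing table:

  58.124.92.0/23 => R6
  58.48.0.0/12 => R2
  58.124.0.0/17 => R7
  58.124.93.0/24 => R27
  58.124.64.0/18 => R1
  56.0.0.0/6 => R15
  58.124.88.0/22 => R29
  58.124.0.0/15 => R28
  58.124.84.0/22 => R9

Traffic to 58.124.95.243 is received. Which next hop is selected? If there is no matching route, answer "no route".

Routes whose prefix contains 58.124.95.243:
  56.0.0.0/6 (56.0.0.0 - 59.255.255.255) -> R15
  58.124.0.0/15 (58.124.0.0 - 58.125.255.255) -> R28
  58.124.0.0/17 (58.124.0.0 - 58.124.127.255) -> R7
  58.124.64.0/18 (58.124.64.0 - 58.124.127.255) -> R1
More-specific entries that do NOT match:
  58.124.93.0/24 (58.124.93.0 - 58.124.93.255) does not contain 58.124.95.243
  58.124.92.0/23 (58.124.92.0 - 58.124.93.255) does not contain 58.124.95.243
  58.124.88.0/22 (58.124.88.0 - 58.124.91.255) does not contain 58.124.95.243
  58.124.84.0/22 (58.124.84.0 - 58.124.87.255) does not contain 58.124.95.243
Longest matching prefix is /18 -> next hop R1.

R1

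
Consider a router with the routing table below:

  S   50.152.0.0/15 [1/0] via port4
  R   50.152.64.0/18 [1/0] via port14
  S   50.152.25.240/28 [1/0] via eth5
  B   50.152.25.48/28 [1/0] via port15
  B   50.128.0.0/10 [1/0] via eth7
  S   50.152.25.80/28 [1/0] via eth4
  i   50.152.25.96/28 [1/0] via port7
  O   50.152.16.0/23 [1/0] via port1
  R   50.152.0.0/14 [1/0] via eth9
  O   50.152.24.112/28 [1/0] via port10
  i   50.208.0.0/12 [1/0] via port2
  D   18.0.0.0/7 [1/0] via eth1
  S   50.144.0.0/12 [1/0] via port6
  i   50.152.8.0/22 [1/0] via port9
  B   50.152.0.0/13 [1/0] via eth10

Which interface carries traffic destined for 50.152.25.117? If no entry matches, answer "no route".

Routes whose prefix contains 50.152.25.117:
  50.128.0.0/10 (50.128.0.0 - 50.191.255.255) -> eth7
  50.144.0.0/12 (50.144.0.0 - 50.159.255.255) -> port6
  50.152.0.0/13 (50.152.0.0 - 50.159.255.255) -> eth10
  50.152.0.0/14 (50.152.0.0 - 50.155.255.255) -> eth9
  50.152.0.0/15 (50.152.0.0 - 50.153.255.255) -> port4
More-specific entries that do NOT match:
  50.152.25.240/28 (50.152.25.240 - 50.152.25.255) does not contain 50.152.25.117
  50.152.25.48/28 (50.152.25.48 - 50.152.25.63) does not contain 50.152.25.117
  50.152.25.80/28 (50.152.25.80 - 50.152.25.95) does not contain 50.152.25.117
  50.152.25.96/28 (50.152.25.96 - 50.152.25.111) does not contain 50.152.25.117
  50.152.24.112/28 (50.152.24.112 - 50.152.24.127) does not contain 50.152.25.117
  50.152.16.0/23 (50.152.16.0 - 50.152.17.255) does not contain 50.152.25.117
  50.152.8.0/22 (50.152.8.0 - 50.152.11.255) does not contain 50.152.25.117
  50.152.64.0/18 (50.152.64.0 - 50.152.127.255) does not contain 50.152.25.117
Longest matching prefix is /15 -> interface port4.

port4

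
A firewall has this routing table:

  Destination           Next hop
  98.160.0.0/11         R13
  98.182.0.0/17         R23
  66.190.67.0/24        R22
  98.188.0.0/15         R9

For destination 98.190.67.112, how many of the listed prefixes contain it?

1

Prefixes containing 98.190.67.112:
  98.160.0.0/11 (98.160.0.0 - 98.191.255.255)
Total matching entries: 1.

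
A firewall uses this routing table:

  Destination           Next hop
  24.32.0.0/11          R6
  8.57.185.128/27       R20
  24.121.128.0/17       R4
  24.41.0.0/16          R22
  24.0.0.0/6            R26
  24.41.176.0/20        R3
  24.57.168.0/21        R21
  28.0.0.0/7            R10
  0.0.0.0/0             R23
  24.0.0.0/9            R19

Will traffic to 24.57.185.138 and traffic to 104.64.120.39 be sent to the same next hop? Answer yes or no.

24.57.185.138: longest match 24.32.0.0/11 -> R6
104.64.120.39: longest match 0.0.0.0/0 -> R23

no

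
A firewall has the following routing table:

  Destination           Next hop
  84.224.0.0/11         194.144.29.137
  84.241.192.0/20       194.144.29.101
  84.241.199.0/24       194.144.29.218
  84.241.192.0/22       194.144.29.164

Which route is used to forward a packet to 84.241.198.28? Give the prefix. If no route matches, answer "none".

Entries matching 84.241.198.28:
  84.224.0.0/11 (84.224.0.0 - 84.255.255.255)
  84.241.192.0/20 (84.241.192.0 - 84.241.207.255)
Most specific is 84.241.192.0/20.

84.241.192.0/20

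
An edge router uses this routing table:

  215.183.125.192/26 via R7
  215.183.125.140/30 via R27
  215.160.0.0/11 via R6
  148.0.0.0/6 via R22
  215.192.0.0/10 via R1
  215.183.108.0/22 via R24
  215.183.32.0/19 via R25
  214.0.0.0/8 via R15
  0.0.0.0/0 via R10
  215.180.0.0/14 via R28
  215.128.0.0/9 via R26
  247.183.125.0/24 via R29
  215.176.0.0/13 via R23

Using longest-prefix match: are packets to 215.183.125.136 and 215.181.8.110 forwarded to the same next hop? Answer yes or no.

yes

215.183.125.136: longest match 215.180.0.0/14 -> R28
215.181.8.110: longest match 215.180.0.0/14 -> R28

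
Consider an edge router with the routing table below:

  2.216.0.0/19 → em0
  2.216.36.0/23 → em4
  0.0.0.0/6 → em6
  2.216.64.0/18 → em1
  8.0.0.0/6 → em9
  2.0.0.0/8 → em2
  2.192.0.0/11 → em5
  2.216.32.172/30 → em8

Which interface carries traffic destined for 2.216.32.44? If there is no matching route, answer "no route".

em5

Routes whose prefix contains 2.216.32.44:
  0.0.0.0/6 (0.0.0.0 - 3.255.255.255) -> em6
  2.0.0.0/8 (2.0.0.0 - 2.255.255.255) -> em2
  2.192.0.0/11 (2.192.0.0 - 2.223.255.255) -> em5
More-specific entries that do NOT match:
  2.216.32.172/30 (2.216.32.172 - 2.216.32.175) does not contain 2.216.32.44
  2.216.36.0/23 (2.216.36.0 - 2.216.37.255) does not contain 2.216.32.44
  2.216.0.0/19 (2.216.0.0 - 2.216.31.255) does not contain 2.216.32.44
  2.216.64.0/18 (2.216.64.0 - 2.216.127.255) does not contain 2.216.32.44
Longest matching prefix is /11 -> interface em5.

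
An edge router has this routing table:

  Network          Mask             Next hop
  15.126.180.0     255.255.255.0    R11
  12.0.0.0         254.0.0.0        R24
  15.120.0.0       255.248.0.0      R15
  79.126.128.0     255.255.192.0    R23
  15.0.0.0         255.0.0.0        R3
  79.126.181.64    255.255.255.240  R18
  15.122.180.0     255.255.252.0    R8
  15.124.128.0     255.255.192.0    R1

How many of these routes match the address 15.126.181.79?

Prefixes containing 15.126.181.79:
  15.0.0.0/8 (15.0.0.0 - 15.255.255.255)
  15.120.0.0/13 (15.120.0.0 - 15.127.255.255)
Total matching entries: 2.

2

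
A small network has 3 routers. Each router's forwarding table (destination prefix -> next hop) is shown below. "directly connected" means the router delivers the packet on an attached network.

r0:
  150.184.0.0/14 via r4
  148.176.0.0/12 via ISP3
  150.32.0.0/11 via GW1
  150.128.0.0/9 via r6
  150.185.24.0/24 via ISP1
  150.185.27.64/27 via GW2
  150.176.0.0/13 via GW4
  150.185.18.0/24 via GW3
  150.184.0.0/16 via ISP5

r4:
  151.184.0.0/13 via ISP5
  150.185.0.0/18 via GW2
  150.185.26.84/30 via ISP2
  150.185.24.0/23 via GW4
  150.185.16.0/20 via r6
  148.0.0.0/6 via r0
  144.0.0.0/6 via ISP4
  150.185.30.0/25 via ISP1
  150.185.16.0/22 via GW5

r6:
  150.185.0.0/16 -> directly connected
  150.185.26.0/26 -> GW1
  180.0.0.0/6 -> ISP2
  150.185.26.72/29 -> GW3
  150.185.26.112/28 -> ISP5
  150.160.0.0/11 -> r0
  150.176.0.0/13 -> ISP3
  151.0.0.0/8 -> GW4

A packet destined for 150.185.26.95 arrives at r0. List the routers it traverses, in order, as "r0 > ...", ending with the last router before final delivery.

r0 > r4 > r6

At r0: longest match for 150.185.26.95 is 150.184.0.0/14 -> r4
At r4: longest match for 150.185.26.95 is 150.185.16.0/20 -> r6
At r6: longest match for 150.185.26.95 is 150.185.0.0/16 -> directly connected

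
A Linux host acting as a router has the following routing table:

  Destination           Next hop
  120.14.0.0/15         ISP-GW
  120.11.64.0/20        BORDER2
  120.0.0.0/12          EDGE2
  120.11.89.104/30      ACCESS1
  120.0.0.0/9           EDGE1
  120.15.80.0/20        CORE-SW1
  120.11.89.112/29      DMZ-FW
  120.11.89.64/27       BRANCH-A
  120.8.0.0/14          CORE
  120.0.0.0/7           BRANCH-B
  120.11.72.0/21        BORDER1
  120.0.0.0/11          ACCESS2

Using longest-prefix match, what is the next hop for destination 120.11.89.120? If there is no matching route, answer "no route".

Routes whose prefix contains 120.11.89.120:
  120.0.0.0/7 (120.0.0.0 - 121.255.255.255) -> BRANCH-B
  120.0.0.0/9 (120.0.0.0 - 120.127.255.255) -> EDGE1
  120.0.0.0/11 (120.0.0.0 - 120.31.255.255) -> ACCESS2
  120.0.0.0/12 (120.0.0.0 - 120.15.255.255) -> EDGE2
  120.8.0.0/14 (120.8.0.0 - 120.11.255.255) -> CORE
More-specific entries that do NOT match:
  120.11.89.104/30 (120.11.89.104 - 120.11.89.107) does not contain 120.11.89.120
  120.11.89.112/29 (120.11.89.112 - 120.11.89.119) does not contain 120.11.89.120
  120.11.89.64/27 (120.11.89.64 - 120.11.89.95) does not contain 120.11.89.120
  120.11.72.0/21 (120.11.72.0 - 120.11.79.255) does not contain 120.11.89.120
  120.11.64.0/20 (120.11.64.0 - 120.11.79.255) does not contain 120.11.89.120
  120.15.80.0/20 (120.15.80.0 - 120.15.95.255) does not contain 120.11.89.120
  120.14.0.0/15 (120.14.0.0 - 120.15.255.255) does not contain 120.11.89.120
Longest matching prefix is /14 -> next hop CORE.

CORE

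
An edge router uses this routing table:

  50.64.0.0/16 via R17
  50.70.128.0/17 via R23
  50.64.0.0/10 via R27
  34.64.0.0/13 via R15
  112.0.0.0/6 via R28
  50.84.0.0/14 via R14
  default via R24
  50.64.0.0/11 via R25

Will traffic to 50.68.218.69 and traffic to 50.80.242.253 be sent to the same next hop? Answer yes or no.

yes

50.68.218.69: longest match 50.64.0.0/11 -> R25
50.80.242.253: longest match 50.64.0.0/11 -> R25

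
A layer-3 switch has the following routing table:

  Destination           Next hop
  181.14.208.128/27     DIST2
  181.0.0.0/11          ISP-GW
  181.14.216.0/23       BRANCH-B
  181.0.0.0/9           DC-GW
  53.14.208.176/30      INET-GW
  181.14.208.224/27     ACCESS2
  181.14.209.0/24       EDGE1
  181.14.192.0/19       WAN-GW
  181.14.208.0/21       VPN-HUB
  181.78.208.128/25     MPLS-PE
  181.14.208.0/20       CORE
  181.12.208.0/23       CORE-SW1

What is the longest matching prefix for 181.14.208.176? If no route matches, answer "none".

181.14.208.0/21

Entries matching 181.14.208.176:
  181.0.0.0/9 (181.0.0.0 - 181.127.255.255)
  181.0.0.0/11 (181.0.0.0 - 181.31.255.255)
  181.14.192.0/19 (181.14.192.0 - 181.14.223.255)
  181.14.208.0/20 (181.14.208.0 - 181.14.223.255)
  181.14.208.0/21 (181.14.208.0 - 181.14.215.255)
Most specific is 181.14.208.0/21.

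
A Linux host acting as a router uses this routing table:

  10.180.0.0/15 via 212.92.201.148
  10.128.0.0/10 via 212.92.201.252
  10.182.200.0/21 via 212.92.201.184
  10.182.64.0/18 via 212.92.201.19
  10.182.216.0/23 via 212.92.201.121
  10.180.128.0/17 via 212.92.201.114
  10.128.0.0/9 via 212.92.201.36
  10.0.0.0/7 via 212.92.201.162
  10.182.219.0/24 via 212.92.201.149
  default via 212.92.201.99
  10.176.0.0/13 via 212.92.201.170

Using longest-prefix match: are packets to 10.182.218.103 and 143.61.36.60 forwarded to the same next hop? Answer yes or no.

no

10.182.218.103: longest match 10.176.0.0/13 -> 212.92.201.170
143.61.36.60: longest match 0.0.0.0/0 -> 212.92.201.99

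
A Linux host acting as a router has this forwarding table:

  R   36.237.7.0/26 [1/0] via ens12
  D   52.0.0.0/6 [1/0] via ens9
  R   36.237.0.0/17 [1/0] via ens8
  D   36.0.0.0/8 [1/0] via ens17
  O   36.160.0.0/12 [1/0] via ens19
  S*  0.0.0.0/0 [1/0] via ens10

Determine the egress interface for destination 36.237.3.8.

Routes whose prefix contains 36.237.3.8:
  0.0.0.0/0 (default, matches everything) -> ens10
  36.0.0.0/8 (36.0.0.0 - 36.255.255.255) -> ens17
  36.237.0.0/17 (36.237.0.0 - 36.237.127.255) -> ens8
More-specific entries that do NOT match:
  36.237.7.0/26 (36.237.7.0 - 36.237.7.63) does not contain 36.237.3.8
Longest matching prefix is /17 -> interface ens8.

ens8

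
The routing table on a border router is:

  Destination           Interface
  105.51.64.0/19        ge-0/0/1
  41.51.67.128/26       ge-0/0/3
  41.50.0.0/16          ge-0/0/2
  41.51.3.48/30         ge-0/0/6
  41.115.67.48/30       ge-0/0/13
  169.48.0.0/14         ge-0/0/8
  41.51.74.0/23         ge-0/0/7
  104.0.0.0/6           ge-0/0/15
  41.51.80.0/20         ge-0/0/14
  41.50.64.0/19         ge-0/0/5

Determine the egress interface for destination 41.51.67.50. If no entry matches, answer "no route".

No entry's prefix contains 41.51.67.50; there is no default route.

no route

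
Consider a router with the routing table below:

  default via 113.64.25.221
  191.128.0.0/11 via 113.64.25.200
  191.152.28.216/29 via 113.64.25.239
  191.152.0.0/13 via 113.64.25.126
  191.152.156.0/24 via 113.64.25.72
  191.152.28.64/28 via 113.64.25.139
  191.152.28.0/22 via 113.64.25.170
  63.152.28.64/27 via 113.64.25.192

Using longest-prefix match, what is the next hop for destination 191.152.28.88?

Routes whose prefix contains 191.152.28.88:
  0.0.0.0/0 (default, matches everything) -> 113.64.25.221
  191.128.0.0/11 (191.128.0.0 - 191.159.255.255) -> 113.64.25.200
  191.152.0.0/13 (191.152.0.0 - 191.159.255.255) -> 113.64.25.126
  191.152.28.0/22 (191.152.28.0 - 191.152.31.255) -> 113.64.25.170
More-specific entries that do NOT match:
  191.152.28.216/29 (191.152.28.216 - 191.152.28.223) does not contain 191.152.28.88
  191.152.28.64/28 (191.152.28.64 - 191.152.28.79) does not contain 191.152.28.88
  63.152.28.64/27 (63.152.28.64 - 63.152.28.95) does not contain 191.152.28.88
  191.152.156.0/24 (191.152.156.0 - 191.152.156.255) does not contain 191.152.28.88
Longest matching prefix is /22 -> next hop 113.64.25.170.

113.64.25.170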